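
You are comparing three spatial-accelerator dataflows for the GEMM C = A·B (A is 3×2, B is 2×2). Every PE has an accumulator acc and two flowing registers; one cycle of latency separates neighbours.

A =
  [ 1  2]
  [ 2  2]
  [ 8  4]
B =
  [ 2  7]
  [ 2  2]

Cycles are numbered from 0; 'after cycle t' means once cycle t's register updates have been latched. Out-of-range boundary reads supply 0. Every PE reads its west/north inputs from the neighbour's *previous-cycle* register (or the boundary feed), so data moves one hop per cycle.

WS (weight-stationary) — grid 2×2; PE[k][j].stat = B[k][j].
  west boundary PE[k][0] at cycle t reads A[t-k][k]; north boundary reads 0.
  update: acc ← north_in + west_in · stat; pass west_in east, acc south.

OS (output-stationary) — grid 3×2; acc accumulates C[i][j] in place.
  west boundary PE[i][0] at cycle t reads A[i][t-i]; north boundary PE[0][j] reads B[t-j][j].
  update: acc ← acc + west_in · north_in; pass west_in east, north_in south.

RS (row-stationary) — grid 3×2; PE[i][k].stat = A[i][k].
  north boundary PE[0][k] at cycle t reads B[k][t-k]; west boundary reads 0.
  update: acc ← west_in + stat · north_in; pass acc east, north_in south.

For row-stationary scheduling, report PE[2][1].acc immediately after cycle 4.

PE[2][1].acc = 64

Tracing RS — 3×2 array, target PE[2][1]:
  step 0 · PE1,1: acc=0; fwd→0 fwd↓0
  step 0 · PE2,0: acc=0; fwd→0 fwd↓0
  step 0 · PE2,1: acc=0; fwd→0 fwd↓0
  step 1 · PE1,1: acc=0; fwd→0 fwd↓0
  step 1 · PE2,0: acc=0; fwd→0 fwd↓0
  step 1 · PE2,1: acc=0; fwd→0 fwd↓0
  step 2 · PE1,1: acc=8; fwd→8 fwd↓2
  step 2 · PE2,0: acc=16; fwd→16 fwd↓2
  step 2 · PE2,1: acc=0; fwd→0 fwd↓0
  step 3 · PE1,1: acc=18; fwd→18 fwd↓2
  step 3 · PE2,0: acc=56; fwd→56 fwd↓7
  step 3 · PE2,1: acc=24; fwd→24 fwd↓2
  step 4 · PE1,1: acc=0; fwd→0 fwd↓0
  step 4 · PE2,0: acc=0; fwd→0 fwd↓0
  step 4 · PE2,1: acc=64; fwd→64 fwd↓2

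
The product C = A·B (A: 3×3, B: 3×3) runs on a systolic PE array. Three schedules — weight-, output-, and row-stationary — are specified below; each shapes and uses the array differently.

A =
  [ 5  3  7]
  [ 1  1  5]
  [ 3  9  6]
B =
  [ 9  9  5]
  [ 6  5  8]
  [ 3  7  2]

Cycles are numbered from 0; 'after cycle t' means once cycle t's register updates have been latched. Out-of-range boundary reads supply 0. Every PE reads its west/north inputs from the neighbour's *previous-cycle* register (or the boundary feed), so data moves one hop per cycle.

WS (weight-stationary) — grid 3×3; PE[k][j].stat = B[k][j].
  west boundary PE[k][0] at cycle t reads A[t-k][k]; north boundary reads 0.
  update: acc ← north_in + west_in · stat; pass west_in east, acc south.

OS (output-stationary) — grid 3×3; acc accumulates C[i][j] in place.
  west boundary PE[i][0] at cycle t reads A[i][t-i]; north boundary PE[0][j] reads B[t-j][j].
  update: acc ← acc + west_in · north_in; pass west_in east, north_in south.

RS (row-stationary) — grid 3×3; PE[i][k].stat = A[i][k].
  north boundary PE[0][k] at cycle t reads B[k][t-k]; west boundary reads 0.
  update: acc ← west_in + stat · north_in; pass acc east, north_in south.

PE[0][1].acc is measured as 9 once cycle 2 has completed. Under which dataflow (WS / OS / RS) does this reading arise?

WS (3×3 grid), PE[0][1]:
  after 0 — PE[0][1] acc=0, pass-E 0, pass-S 0
  after 1 — PE[0][1] acc=45, pass-E 5, pass-S 45
  after 2 — PE[0][1] acc=9, pass-E 1, pass-S 9
OS (3×3 grid), PE[0][1]:
  after 0 — PE[0][1] acc=0, pass-E 0, pass-S 0
  after 1 — PE[0][1] acc=45, pass-E 5, pass-S 9
  after 2 — PE[0][1] acc=60, pass-E 3, pass-S 5
RS (3×3 grid), PE[0][1]:
  after 0 — PE[0][1] acc=0, pass-E 0, pass-S 0
  after 1 — PE[0][1] acc=63, pass-E 63, pass-S 6
  after 2 — PE[0][1] acc=60, pass-E 60, pass-S 5

dataflow = WS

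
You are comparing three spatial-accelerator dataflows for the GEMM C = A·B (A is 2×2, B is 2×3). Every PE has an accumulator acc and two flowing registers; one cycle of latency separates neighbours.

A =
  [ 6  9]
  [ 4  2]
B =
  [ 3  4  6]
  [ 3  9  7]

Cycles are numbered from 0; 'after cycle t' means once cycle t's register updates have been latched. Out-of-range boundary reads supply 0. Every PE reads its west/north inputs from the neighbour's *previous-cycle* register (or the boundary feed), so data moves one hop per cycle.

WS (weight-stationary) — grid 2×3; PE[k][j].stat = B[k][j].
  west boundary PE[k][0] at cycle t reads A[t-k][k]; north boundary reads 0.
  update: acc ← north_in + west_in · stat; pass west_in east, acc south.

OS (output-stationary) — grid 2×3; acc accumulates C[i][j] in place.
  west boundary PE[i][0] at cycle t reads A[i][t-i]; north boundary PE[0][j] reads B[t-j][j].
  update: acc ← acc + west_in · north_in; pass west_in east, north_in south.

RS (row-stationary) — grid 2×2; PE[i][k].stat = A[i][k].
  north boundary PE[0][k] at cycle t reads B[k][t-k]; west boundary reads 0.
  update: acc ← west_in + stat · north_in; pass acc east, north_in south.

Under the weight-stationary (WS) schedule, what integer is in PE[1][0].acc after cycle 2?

WS on a 2×3 grid — tracing PE[1][0] and its feeders:
  c0 r0c0: 18 / 6 / 18
  c0 r1c0: 0 / 0 / 0
  c1 r0c0: 12 / 4 / 12
  c1 r1c0: 45 / 9 / 45
  c2 r0c0: 0 / 0 / 0
  c2 r1c0: 18 / 2 / 18

PE[1][0].acc = 18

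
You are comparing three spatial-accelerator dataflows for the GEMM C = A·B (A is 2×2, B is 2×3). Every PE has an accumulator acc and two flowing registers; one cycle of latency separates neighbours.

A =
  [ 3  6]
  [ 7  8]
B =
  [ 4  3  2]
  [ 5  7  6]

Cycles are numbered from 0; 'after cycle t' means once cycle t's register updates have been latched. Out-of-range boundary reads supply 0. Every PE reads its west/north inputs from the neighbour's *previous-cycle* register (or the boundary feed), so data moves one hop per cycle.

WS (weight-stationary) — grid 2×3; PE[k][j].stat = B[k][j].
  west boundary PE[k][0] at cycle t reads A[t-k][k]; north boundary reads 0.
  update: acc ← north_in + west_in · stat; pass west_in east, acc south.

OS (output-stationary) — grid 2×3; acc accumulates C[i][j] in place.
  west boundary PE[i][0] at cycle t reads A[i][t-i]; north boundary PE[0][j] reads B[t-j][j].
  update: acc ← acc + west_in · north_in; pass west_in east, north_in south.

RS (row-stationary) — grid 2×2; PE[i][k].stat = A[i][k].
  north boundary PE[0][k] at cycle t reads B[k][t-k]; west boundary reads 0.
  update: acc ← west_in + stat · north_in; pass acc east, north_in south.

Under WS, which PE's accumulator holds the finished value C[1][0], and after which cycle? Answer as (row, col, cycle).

Under WS, C[1][0] lands at PE[1][0]:
  cycle 0: PE[1][0] → acc 0, east 0, south 0
  cycle 1: PE[1][0] → acc 42, east 6, south 42
  cycle 2: PE[1][0] → acc 68, east 8, south 68

(row, col, cycle) = (1, 0, 2)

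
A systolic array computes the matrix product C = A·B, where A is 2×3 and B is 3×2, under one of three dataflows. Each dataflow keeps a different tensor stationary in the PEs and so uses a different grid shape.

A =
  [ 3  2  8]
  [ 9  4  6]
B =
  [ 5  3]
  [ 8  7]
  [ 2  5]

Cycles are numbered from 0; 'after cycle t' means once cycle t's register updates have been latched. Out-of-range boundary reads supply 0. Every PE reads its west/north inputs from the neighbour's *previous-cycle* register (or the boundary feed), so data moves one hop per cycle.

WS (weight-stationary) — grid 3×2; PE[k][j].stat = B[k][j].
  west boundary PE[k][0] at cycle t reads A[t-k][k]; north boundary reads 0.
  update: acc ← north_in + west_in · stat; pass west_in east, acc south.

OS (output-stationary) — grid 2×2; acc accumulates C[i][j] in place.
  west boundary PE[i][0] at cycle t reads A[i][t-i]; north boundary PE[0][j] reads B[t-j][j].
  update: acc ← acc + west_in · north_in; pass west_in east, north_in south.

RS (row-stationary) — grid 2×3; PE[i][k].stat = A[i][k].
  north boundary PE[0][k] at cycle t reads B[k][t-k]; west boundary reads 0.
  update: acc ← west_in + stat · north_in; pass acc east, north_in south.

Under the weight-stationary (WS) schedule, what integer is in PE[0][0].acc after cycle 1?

PE[0][0].acc = 45

WS 3×2: PE[0][0] cycle-by-cycle (with neighbour feeds):
  c0 r0c0: 15 / 3 / 15
  c1 r0c0: 45 / 9 / 45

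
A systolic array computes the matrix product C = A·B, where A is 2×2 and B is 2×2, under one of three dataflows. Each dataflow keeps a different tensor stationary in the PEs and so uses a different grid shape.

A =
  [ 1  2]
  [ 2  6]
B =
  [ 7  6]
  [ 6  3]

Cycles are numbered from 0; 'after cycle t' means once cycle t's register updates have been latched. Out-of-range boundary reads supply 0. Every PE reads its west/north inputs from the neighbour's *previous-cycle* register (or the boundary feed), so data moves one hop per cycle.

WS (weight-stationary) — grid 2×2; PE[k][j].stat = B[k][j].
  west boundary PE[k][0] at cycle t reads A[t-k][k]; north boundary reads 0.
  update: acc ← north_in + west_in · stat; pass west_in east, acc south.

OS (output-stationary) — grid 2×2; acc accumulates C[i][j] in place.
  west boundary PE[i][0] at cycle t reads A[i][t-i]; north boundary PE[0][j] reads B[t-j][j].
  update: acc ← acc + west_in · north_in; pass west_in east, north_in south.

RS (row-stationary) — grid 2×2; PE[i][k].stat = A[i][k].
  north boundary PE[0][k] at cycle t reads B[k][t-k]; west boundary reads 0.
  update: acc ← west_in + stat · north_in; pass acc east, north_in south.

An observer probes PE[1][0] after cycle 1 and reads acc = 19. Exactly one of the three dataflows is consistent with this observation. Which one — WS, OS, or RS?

dataflow = WS

Under WS (2×2), PE[1][0]:
  after 0 — PE[1][0] acc=0, pass-E 0, pass-S 0
  after 1 — PE[1][0] acc=19, pass-E 2, pass-S 19
Under OS (2×2), PE[1][0]:
  after 0 — PE[1][0] acc=0, pass-E 0, pass-S 0
  after 1 — PE[1][0] acc=14, pass-E 2, pass-S 7
Under RS (2×2), PE[1][0]:
  after 0 — PE[1][0] acc=0, pass-E 0, pass-S 0
  after 1 — PE[1][0] acc=14, pass-E 14, pass-S 7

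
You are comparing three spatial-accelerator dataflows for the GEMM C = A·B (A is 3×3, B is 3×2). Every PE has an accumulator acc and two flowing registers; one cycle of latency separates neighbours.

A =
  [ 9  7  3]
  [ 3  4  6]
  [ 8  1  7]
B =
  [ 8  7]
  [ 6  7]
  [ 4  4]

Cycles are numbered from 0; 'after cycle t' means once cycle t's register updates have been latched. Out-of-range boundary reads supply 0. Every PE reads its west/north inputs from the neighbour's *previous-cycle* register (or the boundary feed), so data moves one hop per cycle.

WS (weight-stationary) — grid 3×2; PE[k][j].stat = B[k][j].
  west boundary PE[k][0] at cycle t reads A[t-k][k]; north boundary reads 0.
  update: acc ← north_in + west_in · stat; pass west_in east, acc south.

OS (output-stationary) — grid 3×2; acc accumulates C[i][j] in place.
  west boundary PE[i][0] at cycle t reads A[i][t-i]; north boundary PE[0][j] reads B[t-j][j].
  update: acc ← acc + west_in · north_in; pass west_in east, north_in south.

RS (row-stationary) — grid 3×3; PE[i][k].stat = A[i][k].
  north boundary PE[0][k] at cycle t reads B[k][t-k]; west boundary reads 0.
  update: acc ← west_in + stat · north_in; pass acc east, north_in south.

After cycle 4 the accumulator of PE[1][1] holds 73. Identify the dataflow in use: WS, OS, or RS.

dataflow = OS

Under WS (3×2), PE[1][1]:
  [0] (1,1) acc=0 (h:0 v:0)
  [1] (1,1) acc=0 (h:0 v:0)
  [2] (1,1) acc=112 (h:7 v:112)
  [3] (1,1) acc=49 (h:4 v:49)
  [4] (1,1) acc=63 (h:1 v:63)
Under OS (3×2), PE[1][1]:
  [0] (1,1) acc=0 (h:0 v:0)
  [1] (1,1) acc=0 (h:0 v:0)
  [2] (1,1) acc=21 (h:3 v:7)
  [3] (1,1) acc=49 (h:4 v:7)
  [4] (1,1) acc=73 (h:6 v:4)
Under RS (3×3), PE[1][1]:
  [0] (1,1) acc=0 (h:0 v:0)
  [1] (1,1) acc=0 (h:0 v:0)
  [2] (1,1) acc=48 (h:48 v:6)
  [3] (1,1) acc=49 (h:49 v:7)
  [4] (1,1) acc=0 (h:0 v:0)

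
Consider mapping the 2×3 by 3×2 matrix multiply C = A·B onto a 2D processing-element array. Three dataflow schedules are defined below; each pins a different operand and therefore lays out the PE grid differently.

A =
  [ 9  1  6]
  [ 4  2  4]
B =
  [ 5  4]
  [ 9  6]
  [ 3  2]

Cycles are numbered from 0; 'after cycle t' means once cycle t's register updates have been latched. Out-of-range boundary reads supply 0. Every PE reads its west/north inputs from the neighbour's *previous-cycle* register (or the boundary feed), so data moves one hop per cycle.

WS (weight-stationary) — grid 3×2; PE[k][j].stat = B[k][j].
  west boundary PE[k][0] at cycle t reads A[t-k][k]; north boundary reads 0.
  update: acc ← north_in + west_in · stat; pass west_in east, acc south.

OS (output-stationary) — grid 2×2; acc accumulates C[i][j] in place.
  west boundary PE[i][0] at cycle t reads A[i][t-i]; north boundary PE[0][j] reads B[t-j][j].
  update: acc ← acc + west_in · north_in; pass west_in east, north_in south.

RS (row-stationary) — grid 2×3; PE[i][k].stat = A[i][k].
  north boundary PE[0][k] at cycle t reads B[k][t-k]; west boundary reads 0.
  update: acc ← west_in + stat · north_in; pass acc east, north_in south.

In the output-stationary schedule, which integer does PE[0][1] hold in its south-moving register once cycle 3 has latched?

register = 2

Tracing OS — 2×2 array, target PE[0][1]:
  step 0 · PE0,0: acc=45; fwd→9 fwd↓5
  step 0 · PE0,1: acc=0; fwd→0 fwd↓0
  step 1 · PE0,0: acc=54; fwd→1 fwd↓9
  step 1 · PE0,1: acc=36; fwd→9 fwd↓4
  step 2 · PE0,0: acc=72; fwd→6 fwd↓3
  step 2 · PE0,1: acc=42; fwd→1 fwd↓6
  step 3 · PE0,0: acc=72; fwd→0 fwd↓0
  step 3 · PE0,1: acc=54; fwd→6 fwd↓2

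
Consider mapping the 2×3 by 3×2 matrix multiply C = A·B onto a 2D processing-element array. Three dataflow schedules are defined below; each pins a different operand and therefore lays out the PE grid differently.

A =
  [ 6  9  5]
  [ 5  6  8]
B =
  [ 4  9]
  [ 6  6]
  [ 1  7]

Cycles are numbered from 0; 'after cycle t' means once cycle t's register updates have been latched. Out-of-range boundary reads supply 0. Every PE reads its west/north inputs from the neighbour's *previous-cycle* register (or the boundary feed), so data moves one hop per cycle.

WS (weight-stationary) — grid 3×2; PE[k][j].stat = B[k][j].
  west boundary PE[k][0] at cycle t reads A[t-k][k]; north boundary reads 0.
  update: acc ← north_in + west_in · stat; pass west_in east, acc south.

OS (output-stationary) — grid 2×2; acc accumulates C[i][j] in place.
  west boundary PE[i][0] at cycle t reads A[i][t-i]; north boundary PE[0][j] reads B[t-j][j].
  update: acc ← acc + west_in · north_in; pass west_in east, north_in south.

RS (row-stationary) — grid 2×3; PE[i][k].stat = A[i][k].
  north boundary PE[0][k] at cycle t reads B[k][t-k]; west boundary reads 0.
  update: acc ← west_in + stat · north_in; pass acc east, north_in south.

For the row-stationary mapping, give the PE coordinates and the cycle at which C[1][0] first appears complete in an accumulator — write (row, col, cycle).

Under RS, C[1][0] lands at PE[1][2]:
  t=0 PE[1][2]: acc=0 h=0 v=0
  t=1 PE[1][2]: acc=0 h=0 v=0
  t=2 PE[1][2]: acc=0 h=0 v=0
  t=3 PE[1][2]: acc=64 h=64 v=1

(row, col, cycle) = (1, 2, 3)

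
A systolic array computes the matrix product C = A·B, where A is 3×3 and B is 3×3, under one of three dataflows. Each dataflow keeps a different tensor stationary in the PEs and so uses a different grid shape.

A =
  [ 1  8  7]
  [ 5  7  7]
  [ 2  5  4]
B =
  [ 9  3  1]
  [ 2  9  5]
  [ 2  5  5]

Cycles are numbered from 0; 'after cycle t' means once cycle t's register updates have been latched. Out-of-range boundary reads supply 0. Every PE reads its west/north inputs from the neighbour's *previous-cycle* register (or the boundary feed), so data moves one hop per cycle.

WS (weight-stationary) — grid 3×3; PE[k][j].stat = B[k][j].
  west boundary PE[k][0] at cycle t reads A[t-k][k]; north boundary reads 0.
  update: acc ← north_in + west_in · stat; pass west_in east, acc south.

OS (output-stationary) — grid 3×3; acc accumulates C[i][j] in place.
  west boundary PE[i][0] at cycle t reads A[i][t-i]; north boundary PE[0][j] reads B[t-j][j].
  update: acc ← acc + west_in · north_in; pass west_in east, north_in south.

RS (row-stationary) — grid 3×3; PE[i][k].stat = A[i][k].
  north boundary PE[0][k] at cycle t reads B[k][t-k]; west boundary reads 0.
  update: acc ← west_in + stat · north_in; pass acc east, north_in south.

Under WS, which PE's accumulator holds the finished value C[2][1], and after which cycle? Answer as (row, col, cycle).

WS: C[2][1] accumulates in PE[2][1]:
  t=0 PE[2][1]: acc=0 h=0 v=0
  t=1 PE[2][1]: acc=0 h=0 v=0
  t=2 PE[2][1]: acc=0 h=0 v=0
  t=3 PE[2][1]: acc=110 h=7 v=110
  t=4 PE[2][1]: acc=113 h=7 v=113
  t=5 PE[2][1]: acc=71 h=4 v=71

(row, col, cycle) = (2, 1, 5)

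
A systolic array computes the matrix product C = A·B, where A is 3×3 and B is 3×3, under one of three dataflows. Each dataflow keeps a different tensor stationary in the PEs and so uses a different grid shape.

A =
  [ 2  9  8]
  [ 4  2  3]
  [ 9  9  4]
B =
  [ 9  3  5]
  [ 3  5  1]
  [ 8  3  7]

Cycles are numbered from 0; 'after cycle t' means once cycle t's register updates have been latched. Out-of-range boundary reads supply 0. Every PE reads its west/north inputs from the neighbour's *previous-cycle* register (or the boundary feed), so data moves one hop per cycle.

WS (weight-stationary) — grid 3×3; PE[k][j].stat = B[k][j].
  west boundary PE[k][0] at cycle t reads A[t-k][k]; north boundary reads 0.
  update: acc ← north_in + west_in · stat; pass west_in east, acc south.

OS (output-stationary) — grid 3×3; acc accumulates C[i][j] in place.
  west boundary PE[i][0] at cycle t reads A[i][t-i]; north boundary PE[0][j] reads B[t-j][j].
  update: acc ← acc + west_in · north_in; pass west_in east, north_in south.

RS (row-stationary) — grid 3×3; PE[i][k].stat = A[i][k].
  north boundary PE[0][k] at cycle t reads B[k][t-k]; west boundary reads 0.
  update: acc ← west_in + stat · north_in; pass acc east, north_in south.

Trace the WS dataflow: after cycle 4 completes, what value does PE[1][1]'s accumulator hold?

PE[1][1].acc = 72

Tracing WS — 3×3 array, target PE[1][1]:
  t=0 PE[0][1]: acc=0 h=0 v=0
  t=0 PE[1][0]: acc=0 h=0 v=0
  t=0 PE[1][1]: acc=0 h=0 v=0
  t=1 PE[0][1]: acc=6 h=2 v=6
  t=1 PE[1][0]: acc=45 h=9 v=45
  t=1 PE[1][1]: acc=0 h=0 v=0
  t=2 PE[0][1]: acc=12 h=4 v=12
  t=2 PE[1][0]: acc=42 h=2 v=42
  t=2 PE[1][1]: acc=51 h=9 v=51
  t=3 PE[0][1]: acc=27 h=9 v=27
  t=3 PE[1][0]: acc=108 h=9 v=108
  t=3 PE[1][1]: acc=22 h=2 v=22
  t=4 PE[0][1]: acc=0 h=0 v=0
  t=4 PE[1][0]: acc=0 h=0 v=0
  t=4 PE[1][1]: acc=72 h=9 v=72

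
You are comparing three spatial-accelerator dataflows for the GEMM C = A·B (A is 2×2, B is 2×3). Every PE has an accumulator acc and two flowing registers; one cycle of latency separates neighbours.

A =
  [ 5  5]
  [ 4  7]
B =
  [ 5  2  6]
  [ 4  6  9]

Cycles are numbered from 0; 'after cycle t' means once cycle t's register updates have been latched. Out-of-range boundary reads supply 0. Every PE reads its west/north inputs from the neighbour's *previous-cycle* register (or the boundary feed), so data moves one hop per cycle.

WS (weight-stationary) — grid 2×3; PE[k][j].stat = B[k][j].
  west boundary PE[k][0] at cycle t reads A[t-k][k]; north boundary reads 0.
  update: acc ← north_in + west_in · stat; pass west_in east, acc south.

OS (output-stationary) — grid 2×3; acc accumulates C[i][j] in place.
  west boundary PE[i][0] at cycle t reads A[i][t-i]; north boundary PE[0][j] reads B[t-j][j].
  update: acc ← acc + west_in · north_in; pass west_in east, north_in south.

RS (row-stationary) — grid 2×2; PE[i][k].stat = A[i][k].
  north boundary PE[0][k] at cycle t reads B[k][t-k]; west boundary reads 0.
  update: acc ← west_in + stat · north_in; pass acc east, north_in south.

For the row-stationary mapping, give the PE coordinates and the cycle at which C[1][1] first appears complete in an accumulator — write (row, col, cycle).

RS: C[1][1] accumulates in PE[1][1]:
  c0 r1c1: 0 / 0 / 0
  c1 r1c1: 0 / 0 / 0
  c2 r1c1: 48 / 48 / 4
  c3 r1c1: 50 / 50 / 6

(row, col, cycle) = (1, 1, 3)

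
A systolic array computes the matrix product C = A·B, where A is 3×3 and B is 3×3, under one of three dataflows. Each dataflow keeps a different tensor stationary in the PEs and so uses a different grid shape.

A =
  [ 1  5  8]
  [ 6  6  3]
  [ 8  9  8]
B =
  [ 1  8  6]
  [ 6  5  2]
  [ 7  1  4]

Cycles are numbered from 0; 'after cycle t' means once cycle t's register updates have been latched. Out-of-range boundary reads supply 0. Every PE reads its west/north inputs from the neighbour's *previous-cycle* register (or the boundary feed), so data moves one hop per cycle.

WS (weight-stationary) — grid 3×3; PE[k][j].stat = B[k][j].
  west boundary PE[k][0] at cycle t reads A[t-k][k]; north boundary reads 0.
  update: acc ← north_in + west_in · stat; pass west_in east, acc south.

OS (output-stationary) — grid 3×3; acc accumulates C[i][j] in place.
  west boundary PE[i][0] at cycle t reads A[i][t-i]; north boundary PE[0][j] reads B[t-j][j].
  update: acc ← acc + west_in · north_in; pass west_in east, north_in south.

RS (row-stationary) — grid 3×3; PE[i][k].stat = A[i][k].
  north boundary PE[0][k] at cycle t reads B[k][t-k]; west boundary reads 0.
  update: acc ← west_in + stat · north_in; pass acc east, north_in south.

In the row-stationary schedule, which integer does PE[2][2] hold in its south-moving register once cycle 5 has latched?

RS (3×3). Following PE[2][2] plus its west/north inputs:
  t=0 PE[1][2]: acc=0 h=0 v=0
  t=0 PE[2][1]: acc=0 h=0 v=0
  t=0 PE[2][2]: acc=0 h=0 v=0
  t=1 PE[1][2]: acc=0 h=0 v=0
  t=1 PE[2][1]: acc=0 h=0 v=0
  t=1 PE[2][2]: acc=0 h=0 v=0
  t=2 PE[1][2]: acc=0 h=0 v=0
  t=2 PE[2][1]: acc=0 h=0 v=0
  t=2 PE[2][2]: acc=0 h=0 v=0
  t=3 PE[1][2]: acc=63 h=63 v=7
  t=3 PE[2][1]: acc=62 h=62 v=6
  t=3 PE[2][2]: acc=0 h=0 v=0
  t=4 PE[1][2]: acc=81 h=81 v=1
  t=4 PE[2][1]: acc=109 h=109 v=5
  t=4 PE[2][2]: acc=118 h=118 v=7
  t=5 PE[1][2]: acc=60 h=60 v=4
  t=5 PE[2][1]: acc=66 h=66 v=2
  t=5 PE[2][2]: acc=117 h=117 v=1

register = 1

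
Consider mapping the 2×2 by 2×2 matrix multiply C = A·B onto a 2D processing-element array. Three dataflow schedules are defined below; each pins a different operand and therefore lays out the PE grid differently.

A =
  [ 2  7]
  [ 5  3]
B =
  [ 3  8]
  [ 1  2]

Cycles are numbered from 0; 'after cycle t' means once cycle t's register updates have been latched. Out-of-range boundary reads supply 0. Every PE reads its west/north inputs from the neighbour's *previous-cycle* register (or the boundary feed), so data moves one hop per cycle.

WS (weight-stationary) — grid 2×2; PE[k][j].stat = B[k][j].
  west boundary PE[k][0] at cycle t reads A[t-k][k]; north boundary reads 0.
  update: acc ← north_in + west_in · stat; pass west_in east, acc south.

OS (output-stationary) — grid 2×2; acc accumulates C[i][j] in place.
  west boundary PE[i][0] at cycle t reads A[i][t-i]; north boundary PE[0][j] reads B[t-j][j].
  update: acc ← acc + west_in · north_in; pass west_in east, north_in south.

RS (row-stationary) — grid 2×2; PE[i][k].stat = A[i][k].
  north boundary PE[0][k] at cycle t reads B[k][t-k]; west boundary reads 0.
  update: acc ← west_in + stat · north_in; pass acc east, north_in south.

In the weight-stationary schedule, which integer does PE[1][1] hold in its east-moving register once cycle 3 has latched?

WS 2×2: PE[1][1] cycle-by-cycle (with neighbour feeds):
  t=0 PE[0][1]: acc=0 h=0 v=0
  t=0 PE[1][0]: acc=0 h=0 v=0
  t=0 PE[1][1]: acc=0 h=0 v=0
  t=1 PE[0][1]: acc=16 h=2 v=16
  t=1 PE[1][0]: acc=13 h=7 v=13
  t=1 PE[1][1]: acc=0 h=0 v=0
  t=2 PE[0][1]: acc=40 h=5 v=40
  t=2 PE[1][0]: acc=18 h=3 v=18
  t=2 PE[1][1]: acc=30 h=7 v=30
  t=3 PE[0][1]: acc=0 h=0 v=0
  t=3 PE[1][0]: acc=0 h=0 v=0
  t=3 PE[1][1]: acc=46 h=3 v=46

register = 3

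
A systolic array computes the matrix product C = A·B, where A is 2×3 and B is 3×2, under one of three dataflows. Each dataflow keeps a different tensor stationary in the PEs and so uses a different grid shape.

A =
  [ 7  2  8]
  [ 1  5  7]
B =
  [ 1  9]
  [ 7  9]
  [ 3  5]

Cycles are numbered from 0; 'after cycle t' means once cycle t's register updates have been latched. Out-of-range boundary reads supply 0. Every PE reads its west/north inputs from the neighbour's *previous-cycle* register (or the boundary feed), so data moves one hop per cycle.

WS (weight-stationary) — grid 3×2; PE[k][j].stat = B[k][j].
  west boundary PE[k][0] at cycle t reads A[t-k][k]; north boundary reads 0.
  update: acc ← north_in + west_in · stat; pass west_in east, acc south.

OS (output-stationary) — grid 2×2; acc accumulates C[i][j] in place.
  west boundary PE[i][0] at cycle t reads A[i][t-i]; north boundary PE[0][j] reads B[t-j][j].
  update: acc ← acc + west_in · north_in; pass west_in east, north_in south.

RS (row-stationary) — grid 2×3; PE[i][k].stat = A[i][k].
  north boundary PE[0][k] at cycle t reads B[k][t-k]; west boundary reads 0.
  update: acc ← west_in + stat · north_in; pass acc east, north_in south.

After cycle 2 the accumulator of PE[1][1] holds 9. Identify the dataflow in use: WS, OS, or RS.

dataflow = OS

Under WS (3×2), PE[1][1]:
  c0 r1c1: 0 / 0 / 0
  c1 r1c1: 0 / 0 / 0
  c2 r1c1: 81 / 2 / 81
Under OS (2×2), PE[1][1]:
  c0 r1c1: 0 / 0 / 0
  c1 r1c1: 0 / 0 / 0
  c2 r1c1: 9 / 1 / 9
Under RS (2×3), PE[1][1]:
  c0 r1c1: 0 / 0 / 0
  c1 r1c1: 0 / 0 / 0
  c2 r1c1: 36 / 36 / 7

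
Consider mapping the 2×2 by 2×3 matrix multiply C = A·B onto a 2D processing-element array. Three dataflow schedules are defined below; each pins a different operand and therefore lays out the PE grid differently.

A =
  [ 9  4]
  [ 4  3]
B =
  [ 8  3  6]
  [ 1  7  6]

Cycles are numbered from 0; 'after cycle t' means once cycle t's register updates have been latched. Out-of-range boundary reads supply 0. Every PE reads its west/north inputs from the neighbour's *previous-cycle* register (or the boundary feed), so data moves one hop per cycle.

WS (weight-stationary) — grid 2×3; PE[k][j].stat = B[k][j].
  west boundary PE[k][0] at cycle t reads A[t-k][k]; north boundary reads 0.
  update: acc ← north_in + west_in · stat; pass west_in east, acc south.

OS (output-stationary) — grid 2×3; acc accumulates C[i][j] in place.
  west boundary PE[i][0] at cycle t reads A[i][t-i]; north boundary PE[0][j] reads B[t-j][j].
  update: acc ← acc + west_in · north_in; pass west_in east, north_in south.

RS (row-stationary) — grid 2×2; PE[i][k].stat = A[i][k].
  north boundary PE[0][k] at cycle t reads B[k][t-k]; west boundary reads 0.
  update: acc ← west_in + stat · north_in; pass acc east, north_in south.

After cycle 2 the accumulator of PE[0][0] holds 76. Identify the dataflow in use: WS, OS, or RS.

dataflow = OS

WS (2×3 grid), PE[0][0]:
  @0  [0,0]  acc 72  |  →9  ↓72
  @1  [0,0]  acc 32  |  →4  ↓32
  @2  [0,0]  acc 0  |  →0  ↓0
OS (2×3 grid), PE[0][0]:
  @0  [0,0]  acc 72  |  →9  ↓8
  @1  [0,0]  acc 76  |  →4  ↓1
  @2  [0,0]  acc 76  |  →0  ↓0
RS (2×2 grid), PE[0][0]:
  @0  [0,0]  acc 72  |  →72  ↓8
  @1  [0,0]  acc 27  |  →27  ↓3
  @2  [0,0]  acc 54  |  →54  ↓6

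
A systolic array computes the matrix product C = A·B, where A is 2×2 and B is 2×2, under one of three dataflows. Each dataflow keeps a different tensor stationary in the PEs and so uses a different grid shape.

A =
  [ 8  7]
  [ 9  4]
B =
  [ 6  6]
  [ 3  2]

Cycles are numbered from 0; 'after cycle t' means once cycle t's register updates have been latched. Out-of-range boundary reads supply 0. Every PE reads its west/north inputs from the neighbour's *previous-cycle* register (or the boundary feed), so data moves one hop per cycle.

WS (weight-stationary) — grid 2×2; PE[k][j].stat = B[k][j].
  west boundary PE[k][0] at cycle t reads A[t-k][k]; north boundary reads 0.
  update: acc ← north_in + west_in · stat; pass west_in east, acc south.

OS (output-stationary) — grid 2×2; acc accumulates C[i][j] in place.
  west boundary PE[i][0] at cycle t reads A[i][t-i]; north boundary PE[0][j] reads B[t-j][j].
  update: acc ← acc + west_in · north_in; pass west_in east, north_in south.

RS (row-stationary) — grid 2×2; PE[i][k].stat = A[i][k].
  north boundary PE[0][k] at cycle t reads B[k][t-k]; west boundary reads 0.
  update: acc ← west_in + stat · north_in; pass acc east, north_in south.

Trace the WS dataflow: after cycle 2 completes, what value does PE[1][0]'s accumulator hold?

WS (2×2). Following PE[1][0] plus its west/north inputs:
  c0 r0c0: 48 / 8 / 48
  c0 r1c0: 0 / 0 / 0
  c1 r0c0: 54 / 9 / 54
  c1 r1c0: 69 / 7 / 69
  c2 r0c0: 0 / 0 / 0
  c2 r1c0: 66 / 4 / 66

PE[1][0].acc = 66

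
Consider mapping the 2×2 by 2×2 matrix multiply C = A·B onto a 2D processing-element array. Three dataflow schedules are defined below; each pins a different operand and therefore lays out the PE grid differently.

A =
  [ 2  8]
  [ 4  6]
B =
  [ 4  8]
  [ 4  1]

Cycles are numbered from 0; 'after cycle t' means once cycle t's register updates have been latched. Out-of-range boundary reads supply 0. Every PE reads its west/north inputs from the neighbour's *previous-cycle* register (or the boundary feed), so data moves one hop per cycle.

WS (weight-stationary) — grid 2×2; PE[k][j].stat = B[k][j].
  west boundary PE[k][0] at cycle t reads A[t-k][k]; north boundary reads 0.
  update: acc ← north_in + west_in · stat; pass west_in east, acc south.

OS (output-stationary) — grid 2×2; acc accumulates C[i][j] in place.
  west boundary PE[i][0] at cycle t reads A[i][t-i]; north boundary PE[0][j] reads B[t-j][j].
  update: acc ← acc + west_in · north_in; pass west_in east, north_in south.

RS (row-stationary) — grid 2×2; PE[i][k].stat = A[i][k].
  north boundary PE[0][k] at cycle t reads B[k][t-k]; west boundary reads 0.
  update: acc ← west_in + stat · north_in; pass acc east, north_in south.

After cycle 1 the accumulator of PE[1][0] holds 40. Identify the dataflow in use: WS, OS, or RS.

— WS: 2×2; PE[1][0] trace:
  [0] (1,0) acc=0 (h:0 v:0)
  [1] (1,0) acc=40 (h:8 v:40)
— OS: 2×2; PE[1][0] trace:
  [0] (1,0) acc=0 (h:0 v:0)
  [1] (1,0) acc=16 (h:4 v:4)
— RS: 2×2; PE[1][0] trace:
  [0] (1,0) acc=0 (h:0 v:0)
  [1] (1,0) acc=16 (h:16 v:4)

dataflow = WS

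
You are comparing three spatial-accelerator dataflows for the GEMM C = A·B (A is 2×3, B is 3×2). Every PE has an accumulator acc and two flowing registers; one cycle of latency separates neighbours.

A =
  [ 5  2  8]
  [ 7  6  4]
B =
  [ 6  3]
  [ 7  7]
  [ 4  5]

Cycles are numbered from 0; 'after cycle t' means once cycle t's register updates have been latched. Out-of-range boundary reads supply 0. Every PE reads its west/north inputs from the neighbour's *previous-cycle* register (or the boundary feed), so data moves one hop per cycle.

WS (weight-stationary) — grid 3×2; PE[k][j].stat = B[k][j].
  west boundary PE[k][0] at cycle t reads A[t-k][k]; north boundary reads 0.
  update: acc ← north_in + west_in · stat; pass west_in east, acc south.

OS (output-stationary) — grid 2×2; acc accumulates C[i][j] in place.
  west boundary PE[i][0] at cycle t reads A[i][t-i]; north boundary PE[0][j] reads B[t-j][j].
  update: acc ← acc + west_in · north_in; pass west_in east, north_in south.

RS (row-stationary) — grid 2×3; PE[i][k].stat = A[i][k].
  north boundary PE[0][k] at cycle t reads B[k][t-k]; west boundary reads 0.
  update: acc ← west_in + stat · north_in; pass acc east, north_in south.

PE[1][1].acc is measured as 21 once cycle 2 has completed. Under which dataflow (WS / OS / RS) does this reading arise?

WS (3×2 grid), PE[1][1]:
  step 0 · PE1,1: acc=0; fwd→0 fwd↓0
  step 1 · PE1,1: acc=0; fwd→0 fwd↓0
  step 2 · PE1,1: acc=29; fwd→2 fwd↓29
OS (2×2 grid), PE[1][1]:
  step 0 · PE1,1: acc=0; fwd→0 fwd↓0
  step 1 · PE1,1: acc=0; fwd→0 fwd↓0
  step 2 · PE1,1: acc=21; fwd→7 fwd↓3
RS (2×3 grid), PE[1][1]:
  step 0 · PE1,1: acc=0; fwd→0 fwd↓0
  step 1 · PE1,1: acc=0; fwd→0 fwd↓0
  step 2 · PE1,1: acc=84; fwd→84 fwd↓7

dataflow = OS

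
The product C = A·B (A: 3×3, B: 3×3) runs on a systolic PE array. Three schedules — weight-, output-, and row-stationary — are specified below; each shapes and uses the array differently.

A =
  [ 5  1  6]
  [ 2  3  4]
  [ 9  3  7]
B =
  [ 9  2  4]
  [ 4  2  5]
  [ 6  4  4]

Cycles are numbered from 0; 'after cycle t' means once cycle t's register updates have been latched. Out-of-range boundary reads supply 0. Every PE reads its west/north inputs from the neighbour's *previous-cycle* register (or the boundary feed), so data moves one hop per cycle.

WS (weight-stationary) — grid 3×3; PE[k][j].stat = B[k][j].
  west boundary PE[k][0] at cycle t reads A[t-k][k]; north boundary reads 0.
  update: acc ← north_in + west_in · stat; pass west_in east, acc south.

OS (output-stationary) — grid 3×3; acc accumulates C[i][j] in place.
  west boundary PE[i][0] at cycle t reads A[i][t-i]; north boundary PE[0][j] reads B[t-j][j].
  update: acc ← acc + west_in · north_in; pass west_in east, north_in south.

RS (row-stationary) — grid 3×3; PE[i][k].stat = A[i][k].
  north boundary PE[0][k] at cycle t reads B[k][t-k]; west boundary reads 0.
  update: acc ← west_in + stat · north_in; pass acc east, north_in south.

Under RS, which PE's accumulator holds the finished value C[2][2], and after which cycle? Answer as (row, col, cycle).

RS: C[2][2] accumulates in PE[2][2]:
  [0] (2,2) acc=0 (h:0 v:0)
  [1] (2,2) acc=0 (h:0 v:0)
  [2] (2,2) acc=0 (h:0 v:0)
  [3] (2,2) acc=0 (h:0 v:0)
  [4] (2,2) acc=135 (h:135 v:6)
  [5] (2,2) acc=52 (h:52 v:4)
  [6] (2,2) acc=79 (h:79 v:4)

(row, col, cycle) = (2, 2, 6)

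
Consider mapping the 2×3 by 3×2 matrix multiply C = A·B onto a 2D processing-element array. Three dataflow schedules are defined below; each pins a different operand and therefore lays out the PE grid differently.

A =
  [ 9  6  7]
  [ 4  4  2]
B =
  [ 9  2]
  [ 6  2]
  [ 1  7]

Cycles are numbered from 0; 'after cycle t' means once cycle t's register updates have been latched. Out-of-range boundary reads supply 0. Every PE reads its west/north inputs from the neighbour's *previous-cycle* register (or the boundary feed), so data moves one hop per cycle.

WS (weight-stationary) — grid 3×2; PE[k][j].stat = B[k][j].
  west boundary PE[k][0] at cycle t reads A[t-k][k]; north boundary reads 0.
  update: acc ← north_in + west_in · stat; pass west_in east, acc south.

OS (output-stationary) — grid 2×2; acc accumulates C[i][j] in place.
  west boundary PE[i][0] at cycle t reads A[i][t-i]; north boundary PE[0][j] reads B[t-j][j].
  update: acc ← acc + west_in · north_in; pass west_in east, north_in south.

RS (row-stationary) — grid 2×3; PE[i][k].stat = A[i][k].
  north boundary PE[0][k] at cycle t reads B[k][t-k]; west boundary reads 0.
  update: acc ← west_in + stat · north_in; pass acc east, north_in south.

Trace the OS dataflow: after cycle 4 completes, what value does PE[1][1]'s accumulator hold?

PE[1][1].acc = 30

OS 2×2: PE[1][1] cycle-by-cycle (with neighbour feeds):
  c0 r0c1: 0 / 0 / 0
  c0 r1c0: 0 / 0 / 0
  c0 r1c1: 0 / 0 / 0
  c1 r0c1: 18 / 9 / 2
  c1 r1c0: 36 / 4 / 9
  c1 r1c1: 0 / 0 / 0
  c2 r0c1: 30 / 6 / 2
  c2 r1c0: 60 / 4 / 6
  c2 r1c1: 8 / 4 / 2
  c3 r0c1: 79 / 7 / 7
  c3 r1c0: 62 / 2 / 1
  c3 r1c1: 16 / 4 / 2
  c4 r0c1: 79 / 0 / 0
  c4 r1c0: 62 / 0 / 0
  c4 r1c1: 30 / 2 / 7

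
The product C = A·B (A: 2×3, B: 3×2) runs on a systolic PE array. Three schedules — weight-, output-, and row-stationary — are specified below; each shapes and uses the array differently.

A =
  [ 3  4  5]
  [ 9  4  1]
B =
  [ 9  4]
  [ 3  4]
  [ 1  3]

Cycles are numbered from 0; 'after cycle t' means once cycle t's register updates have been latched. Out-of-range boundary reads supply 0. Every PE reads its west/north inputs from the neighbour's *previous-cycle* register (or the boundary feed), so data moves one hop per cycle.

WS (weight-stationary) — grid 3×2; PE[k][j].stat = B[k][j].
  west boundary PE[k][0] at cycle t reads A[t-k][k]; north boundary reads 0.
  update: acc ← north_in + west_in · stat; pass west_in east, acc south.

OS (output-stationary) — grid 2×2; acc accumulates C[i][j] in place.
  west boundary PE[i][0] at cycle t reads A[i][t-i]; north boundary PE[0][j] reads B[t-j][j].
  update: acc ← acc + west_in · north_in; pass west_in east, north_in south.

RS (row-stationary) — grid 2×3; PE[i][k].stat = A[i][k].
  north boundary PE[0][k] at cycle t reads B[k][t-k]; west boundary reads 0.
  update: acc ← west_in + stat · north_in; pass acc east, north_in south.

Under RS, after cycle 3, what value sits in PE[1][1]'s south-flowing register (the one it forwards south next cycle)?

RS on a 2×3 grid — tracing PE[1][1] and its feeders:
  [0] (0,1) acc=0 (h:0 v:0)
  [0] (1,0) acc=0 (h:0 v:0)
  [0] (1,1) acc=0 (h:0 v:0)
  [1] (0,1) acc=39 (h:39 v:3)
  [1] (1,0) acc=81 (h:81 v:9)
  [1] (1,1) acc=0 (h:0 v:0)
  [2] (0,1) acc=28 (h:28 v:4)
  [2] (1,0) acc=36 (h:36 v:4)
  [2] (1,1) acc=93 (h:93 v:3)
  [3] (0,1) acc=0 (h:0 v:0)
  [3] (1,0) acc=0 (h:0 v:0)
  [3] (1,1) acc=52 (h:52 v:4)

register = 4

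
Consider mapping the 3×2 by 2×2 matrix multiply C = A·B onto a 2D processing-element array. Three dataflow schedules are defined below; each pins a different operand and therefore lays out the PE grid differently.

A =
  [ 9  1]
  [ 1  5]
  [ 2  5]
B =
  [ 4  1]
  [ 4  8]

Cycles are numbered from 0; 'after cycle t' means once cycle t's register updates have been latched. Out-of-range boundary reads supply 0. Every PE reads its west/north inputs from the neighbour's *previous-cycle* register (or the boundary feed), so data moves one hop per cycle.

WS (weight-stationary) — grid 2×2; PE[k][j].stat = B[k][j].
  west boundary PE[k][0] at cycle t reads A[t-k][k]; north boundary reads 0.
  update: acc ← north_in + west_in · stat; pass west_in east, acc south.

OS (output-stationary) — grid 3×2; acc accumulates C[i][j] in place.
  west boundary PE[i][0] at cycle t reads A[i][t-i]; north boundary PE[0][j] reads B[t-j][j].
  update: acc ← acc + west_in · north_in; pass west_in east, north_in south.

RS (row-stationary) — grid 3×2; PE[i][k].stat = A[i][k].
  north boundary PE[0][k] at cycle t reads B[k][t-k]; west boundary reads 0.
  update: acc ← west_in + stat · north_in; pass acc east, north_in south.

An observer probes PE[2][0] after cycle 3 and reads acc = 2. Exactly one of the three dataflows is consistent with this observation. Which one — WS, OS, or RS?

dataflow = RS

WS (2×2): PE[2][0] does not exist.
— OS: 3×2; PE[2][0] trace:
  [0] (2,0) acc=0 (h:0 v:0)
  [1] (2,0) acc=0 (h:0 v:0)
  [2] (2,0) acc=8 (h:2 v:4)
  [3] (2,0) acc=28 (h:5 v:4)
— RS: 3×2; PE[2][0] trace:
  [0] (2,0) acc=0 (h:0 v:0)
  [1] (2,0) acc=0 (h:0 v:0)
  [2] (2,0) acc=8 (h:8 v:4)
  [3] (2,0) acc=2 (h:2 v:1)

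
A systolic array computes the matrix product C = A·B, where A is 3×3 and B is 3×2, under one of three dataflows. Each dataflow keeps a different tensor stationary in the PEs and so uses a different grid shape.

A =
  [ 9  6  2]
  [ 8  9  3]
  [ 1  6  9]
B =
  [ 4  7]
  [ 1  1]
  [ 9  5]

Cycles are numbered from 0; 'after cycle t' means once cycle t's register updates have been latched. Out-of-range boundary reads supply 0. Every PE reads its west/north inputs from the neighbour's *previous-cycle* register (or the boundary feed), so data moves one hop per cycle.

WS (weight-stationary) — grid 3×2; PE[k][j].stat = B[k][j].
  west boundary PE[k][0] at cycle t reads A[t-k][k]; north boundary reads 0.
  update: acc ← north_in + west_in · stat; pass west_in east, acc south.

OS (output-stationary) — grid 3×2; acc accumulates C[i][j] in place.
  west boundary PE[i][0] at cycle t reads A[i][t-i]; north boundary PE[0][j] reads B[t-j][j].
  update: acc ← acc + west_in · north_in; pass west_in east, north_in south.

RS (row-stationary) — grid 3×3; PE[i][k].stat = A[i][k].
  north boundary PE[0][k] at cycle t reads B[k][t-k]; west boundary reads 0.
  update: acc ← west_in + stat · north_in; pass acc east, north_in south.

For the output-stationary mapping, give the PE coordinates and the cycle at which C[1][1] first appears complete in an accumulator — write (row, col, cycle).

OS: C[1][1] accumulates in PE[1][1]:
  [0] (1,1) acc=0 (h:0 v:0)
  [1] (1,1) acc=0 (h:0 v:0)
  [2] (1,1) acc=56 (h:8 v:7)
  [3] (1,1) acc=65 (h:9 v:1)
  [4] (1,1) acc=80 (h:3 v:5)

(row, col, cycle) = (1, 1, 4)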